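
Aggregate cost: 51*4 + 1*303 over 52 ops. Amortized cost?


Formula: Amortized cost = Total cost / Operations
Total cost = (51 * 4) + (1 * 303)
Total cost = 204 + 303 = 507
Amortized = 507 / 52 = 9.75

9.75


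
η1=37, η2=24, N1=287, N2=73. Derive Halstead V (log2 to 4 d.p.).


Formula: V = N * log2(η), where N = N1 + N2 and η = η1 + η2
η = 37 + 24 = 61
N = 287 + 73 = 360
log2(61) ≈ 5.9307
V = 360 * 5.9307 = 2135.05

2135.05


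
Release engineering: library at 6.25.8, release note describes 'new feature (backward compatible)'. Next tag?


Current: 6.25.8
Change category: 'new feature (backward compatible)' → minor bump
SemVer rule: minor bump → increment MINOR, reset PATCH to 0 (MAJOR unchanged)
New: 6.26.0

6.26.0


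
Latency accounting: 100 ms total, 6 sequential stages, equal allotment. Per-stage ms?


Formula: per_stage = total_budget / stages
per_stage = 100 / 6
per_stage = 16.67 ms

16.67 ms


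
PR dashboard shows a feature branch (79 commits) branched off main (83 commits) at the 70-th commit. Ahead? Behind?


Common ancestor: commit #70
feature commits after divergence: 79 - 70 = 9
main commits after divergence: 83 - 70 = 13
feature is 9 commits ahead of main
main is 13 commits ahead of feature

feature ahead: 9, main ahead: 13


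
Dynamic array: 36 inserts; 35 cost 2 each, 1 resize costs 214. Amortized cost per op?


Formula: Amortized cost = Total cost / Operations
Total cost = (35 * 2) + (1 * 214)
Total cost = 70 + 214 = 284
Amortized = 284 / 36 = 7.8889

7.8889


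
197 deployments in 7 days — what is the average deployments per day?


Formula: deployments per day = releases / days
= 197 / 7
= 28.143 deploys/day
(equivalently, 197.0 deploys/week)

28.143 deploys/day


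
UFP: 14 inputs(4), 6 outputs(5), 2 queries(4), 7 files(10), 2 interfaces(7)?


UFP = EI*4 + EO*5 + EQ*4 + ILF*10 + EIF*7
UFP = 14*4 + 6*5 + 2*4 + 7*10 + 2*7
UFP = 56 + 30 + 8 + 70 + 14
UFP = 178

178


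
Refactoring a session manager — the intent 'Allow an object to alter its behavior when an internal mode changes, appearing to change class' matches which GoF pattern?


This matches the State pattern

State


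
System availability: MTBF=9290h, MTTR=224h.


Availability = MTBF / (MTBF + MTTR)
Availability = 9290 / (9290 + 224)
Availability = 9290 / 9514
Availability = 97.6456%

97.6456%


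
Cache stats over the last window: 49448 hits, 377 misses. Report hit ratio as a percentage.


Formula: hit rate = hits / (hits + misses) * 100
hit rate = 49448 / (49448 + 377) * 100
hit rate = 49448 / 49825 * 100
hit rate = 99.24%

99.24%


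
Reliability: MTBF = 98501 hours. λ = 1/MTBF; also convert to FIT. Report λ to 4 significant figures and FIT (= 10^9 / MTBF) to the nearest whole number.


Formula: λ = 1 / MTBF; FIT = λ × 1e9 = 1e9 / MTBF
λ = 1 / 98501 ≈ 1.015e-05 failures/hour
FIT = 1e9 / 98501 ≈ 10152 failures per 1e9 hours (nearest whole number)

λ = 1.015e-05 /h, FIT = 10152


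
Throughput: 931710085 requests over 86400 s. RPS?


Formula: throughput = requests / seconds
throughput = 931710085 / 86400
throughput = 10783.68 requests/second

10783.68 requests/second


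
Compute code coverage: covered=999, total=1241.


Coverage = covered / total * 100
Coverage = 999 / 1241 * 100
Coverage = 80.5%

80.5%


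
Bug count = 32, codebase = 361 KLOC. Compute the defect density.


Defect density = defects / KLOC
Defect density = 32 / 361
Defect density = 0.089 defects/KLOC

0.089 defects/KLOC


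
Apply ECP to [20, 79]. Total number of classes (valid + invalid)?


Valid range: [20, 79]
Class 1: x < 20 — invalid
Class 2: 20 ≤ x ≤ 79 — valid
Class 3: x > 79 — invalid
Total equivalence classes: 3

3 equivalence classes


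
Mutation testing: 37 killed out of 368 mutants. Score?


Mutation score = killed / total * 100
Mutation score = 37 / 368 * 100
Mutation score = 10.05%

10.05%


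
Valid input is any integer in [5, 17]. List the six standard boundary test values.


Range: [5, 17]
Boundaries: just below min, min, min+1, max-1, max, just above max
Values: [4, 5, 6, 16, 17, 18]

[4, 5, 6, 16, 17, 18]


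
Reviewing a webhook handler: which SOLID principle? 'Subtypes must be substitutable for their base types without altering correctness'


This describes the Liskov Substitution Principle (LSP)

Liskov Substitution Principle (LSP)


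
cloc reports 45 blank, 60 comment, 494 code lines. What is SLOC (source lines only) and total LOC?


Total LOC = blank + comment + code
Total LOC = 45 + 60 + 494 = 599
SLOC (source only) = code = 494

Total LOC: 599, SLOC: 494


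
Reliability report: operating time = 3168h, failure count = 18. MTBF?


Formula: MTBF = Total operating time / Number of failures
MTBF = 3168 / 18
MTBF = 176.0 hours

176.0 hours


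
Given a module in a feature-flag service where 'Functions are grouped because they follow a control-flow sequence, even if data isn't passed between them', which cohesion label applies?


Reasoning: Grouped by order of execution within a routine, not by data flow
Type: Procedural cohesion

Procedural cohesion


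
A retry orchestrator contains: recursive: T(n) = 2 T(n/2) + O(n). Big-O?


Reasoning: master theorem case 2 (merge-sort recurrence)
Complexity: O(n log n)

O(n log n)


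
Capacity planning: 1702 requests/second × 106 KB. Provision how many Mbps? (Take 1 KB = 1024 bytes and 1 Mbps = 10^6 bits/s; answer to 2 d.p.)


Formula: Mbps = payload_bytes * RPS * 8 / 1e6
Payload per request = 106 KB = 106 * 1024 = 108544 bytes
Total bytes/sec = 108544 * 1702 = 184741888
Total bits/sec = 184741888 * 8 = 1477935104
Mbps = 1477935104 / 1e6 = 1477.94

1477.94 Mbps


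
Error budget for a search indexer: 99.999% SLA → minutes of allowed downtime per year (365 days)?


Formula: allowed downtime = period * (100 - SLA) / 100
Period (year (365 days)) = 525600 minutes
Unavailability fraction = (100 - 99.999) / 100
Allowed downtime = 525600 * (100 - 99.999) / 100
Allowed downtime = 5.256 minutes

5.256 minutes


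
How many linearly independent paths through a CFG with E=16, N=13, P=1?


Formula: V(G) = E - N + 2P
V(G) = 16 - 13 + 2*1
V(G) = 3 + 2
V(G) = 5

5


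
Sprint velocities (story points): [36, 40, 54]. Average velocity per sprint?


Formula: Avg velocity = Total points / Number of sprints
Points: [36, 40, 54]
Sum = 36 + 40 + 54 = 130
Avg velocity = 130 / 3 = 43.33 points/sprint

43.33 points/sprint


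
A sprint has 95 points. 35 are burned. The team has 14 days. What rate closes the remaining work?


Formula: Required rate = Remaining points / Days left
Remaining = 95 - 35 = 60 points
Required rate = 60 / 14 = 4.29 points/day

4.29 points/day


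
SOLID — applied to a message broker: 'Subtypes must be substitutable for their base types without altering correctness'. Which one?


This describes the Liskov Substitution Principle (LSP)

Liskov Substitution Principle (LSP)


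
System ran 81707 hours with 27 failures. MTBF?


Formula: MTBF = Total operating time / Number of failures
MTBF = 81707 / 27
MTBF = 3026.19 hours

3026.19 hours


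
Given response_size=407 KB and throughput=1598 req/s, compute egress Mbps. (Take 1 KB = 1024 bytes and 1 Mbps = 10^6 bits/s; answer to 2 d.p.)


Formula: Mbps = payload_bytes * RPS * 8 / 1e6
Payload per request = 407 KB = 407 * 1024 = 416768 bytes
Total bytes/sec = 416768 * 1598 = 665995264
Total bits/sec = 665995264 * 8 = 5327962112
Mbps = 5327962112 / 1e6 = 5327.96

5327.96 Mbps


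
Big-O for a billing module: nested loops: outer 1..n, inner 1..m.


Reasoning: product of independent bounds
Complexity: O(n*m)

O(n*m)


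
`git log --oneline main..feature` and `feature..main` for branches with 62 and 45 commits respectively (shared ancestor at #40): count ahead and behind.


Common ancestor: commit #40
feature commits after divergence: 62 - 40 = 22
main commits after divergence: 45 - 40 = 5
feature is 22 commits ahead of main
main is 5 commits ahead of feature

feature ahead: 22, main ahead: 5


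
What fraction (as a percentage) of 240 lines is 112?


Coverage = covered / total * 100
Coverage = 112 / 240 * 100
Coverage = 46.67%

46.67%


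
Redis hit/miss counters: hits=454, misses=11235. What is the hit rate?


Formula: hit rate = hits / (hits + misses) * 100
hit rate = 454 / (454 + 11235) * 100
hit rate = 454 / 11689 * 100
hit rate = 3.88%

3.88%


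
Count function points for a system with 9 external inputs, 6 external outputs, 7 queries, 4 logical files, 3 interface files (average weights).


UFP = EI*4 + EO*5 + EQ*4 + ILF*10 + EIF*7
UFP = 9*4 + 6*5 + 7*4 + 4*10 + 3*7
UFP = 36 + 30 + 28 + 40 + 21
UFP = 155

155


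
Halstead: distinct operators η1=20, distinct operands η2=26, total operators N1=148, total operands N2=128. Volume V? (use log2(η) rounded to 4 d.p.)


Formula: V = N * log2(η), where N = N1 + N2 and η = η1 + η2
η = 20 + 26 = 46
N = 148 + 128 = 276
log2(46) ≈ 5.5236
V = 276 * 5.5236 = 1524.51

1524.51


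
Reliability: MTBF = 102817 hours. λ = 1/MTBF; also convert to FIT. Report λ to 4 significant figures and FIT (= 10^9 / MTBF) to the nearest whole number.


Formula: λ = 1 / MTBF; FIT = λ × 1e9 = 1e9 / MTBF
λ = 1 / 102817 ≈ 9.726e-06 failures/hour
FIT = 1e9 / 102817 ≈ 9726 failures per 1e9 hours (nearest whole number)

λ = 9.726e-06 /h, FIT = 9726


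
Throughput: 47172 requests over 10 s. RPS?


Formula: throughput = requests / seconds
throughput = 47172 / 10
throughput = 4717.2 requests/second

4717.2 requests/second


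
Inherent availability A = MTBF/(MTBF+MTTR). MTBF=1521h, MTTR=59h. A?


Availability = MTBF / (MTBF + MTTR)
Availability = 1521 / (1521 + 59)
Availability = 1521 / 1580
Availability = 96.2658%

96.2658%


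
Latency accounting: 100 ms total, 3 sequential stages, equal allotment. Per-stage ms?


Formula: per_stage = total_budget / stages
per_stage = 100 / 3
per_stage = 33.33 ms

33.33 ms


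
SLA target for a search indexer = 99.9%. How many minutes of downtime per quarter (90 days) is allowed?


Formula: allowed downtime = period * (100 - SLA) / 100
Period (quarter (90 days)) = 129600 minutes
Unavailability fraction = (100 - 99.9) / 100
Allowed downtime = 129600 * (100 - 99.9) / 100
Allowed downtime = 129.6 minutes

129.6 minutes


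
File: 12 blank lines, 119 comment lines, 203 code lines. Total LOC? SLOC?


Total LOC = blank + comment + code
Total LOC = 12 + 119 + 203 = 334
SLOC (source only) = code = 203

Total LOC: 334, SLOC: 203


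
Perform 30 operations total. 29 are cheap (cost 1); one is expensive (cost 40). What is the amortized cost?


Formula: Amortized cost = Total cost / Operations
Total cost = (29 * 1) + (1 * 40)
Total cost = 29 + 40 = 69
Amortized = 69 / 30 = 2.3

2.3


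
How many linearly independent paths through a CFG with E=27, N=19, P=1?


Formula: V(G) = E - N + 2P
V(G) = 27 - 19 + 2*1
V(G) = 8 + 2
V(G) = 10

10


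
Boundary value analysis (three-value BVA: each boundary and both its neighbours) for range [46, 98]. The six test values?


Range: [46, 98]
Boundaries: just below min, min, min+1, max-1, max, just above max
Values: [45, 46, 47, 97, 98, 99]

[45, 46, 47, 97, 98, 99]


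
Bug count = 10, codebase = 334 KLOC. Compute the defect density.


Defect density = defects / KLOC
Defect density = 10 / 334
Defect density = 0.03 defects/KLOC

0.03 defects/KLOC


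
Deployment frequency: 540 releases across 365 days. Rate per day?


Formula: deployments per day = releases / days
= 540 / 365
= 1.479 deploys/day
(equivalently, 10.36 deploys/week)

1.479 deploys/day


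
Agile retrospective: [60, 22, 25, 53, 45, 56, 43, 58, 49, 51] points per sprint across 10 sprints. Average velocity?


Formula: Avg velocity = Total points / Number of sprints
Points: [60, 22, 25, 53, 45, 56, 43, 58, 49, 51]
Sum = 60 + 22 + 25 + 53 + 45 + 56 + 43 + 58 + 49 + 51 = 462
Avg velocity = 462 / 10 = 46.2 points/sprint

46.2 points/sprint


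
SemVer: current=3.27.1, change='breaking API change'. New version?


Current: 3.27.1
Change category: 'breaking API change' → major bump
SemVer rule: major bump → increment MAJOR, reset MINOR and PATCH to 0
New: 4.0.0

4.0.0


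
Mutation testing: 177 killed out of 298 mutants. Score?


Mutation score = killed / total * 100
Mutation score = 177 / 298 * 100
Mutation score = 59.4%

59.4%


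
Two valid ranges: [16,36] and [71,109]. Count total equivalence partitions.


Valid ranges: [16,36] and [71,109]
Class 1: x < 16 — invalid
Class 2: 16 ≤ x ≤ 36 — valid
Class 3: 36 < x < 71 — invalid (gap between ranges)
Class 4: 71 ≤ x ≤ 109 — valid
Class 5: x > 109 — invalid
Total equivalence classes: 5

5 equivalence classes


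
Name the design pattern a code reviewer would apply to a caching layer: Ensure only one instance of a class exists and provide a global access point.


This matches the Singleton pattern

Singleton


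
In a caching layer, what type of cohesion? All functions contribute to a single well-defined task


Reasoning: Best: single purpose
Type: Functional cohesion

Functional cohesion


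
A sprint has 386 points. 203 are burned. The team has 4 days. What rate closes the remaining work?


Formula: Required rate = Remaining points / Days left
Remaining = 386 - 203 = 183 points
Required rate = 183 / 4 = 45.75 points/day

45.75 points/day


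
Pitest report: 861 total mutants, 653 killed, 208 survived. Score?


Mutation score = killed / total * 100
Mutation score = 653 / 861 * 100
Mutation score = 75.84%

75.84%


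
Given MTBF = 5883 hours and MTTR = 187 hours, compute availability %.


Availability = MTBF / (MTBF + MTTR)
Availability = 5883 / (5883 + 187)
Availability = 5883 / 6070
Availability = 96.9193%

96.9193%


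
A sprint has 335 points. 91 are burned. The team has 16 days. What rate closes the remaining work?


Formula: Required rate = Remaining points / Days left
Remaining = 335 - 91 = 244 points
Required rate = 244 / 16 = 15.25 points/day

15.25 points/day


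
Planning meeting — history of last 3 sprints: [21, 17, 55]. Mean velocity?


Formula: Avg velocity = Total points / Number of sprints
Points: [21, 17, 55]
Sum = 21 + 17 + 55 = 93
Avg velocity = 93 / 3 = 31.0 points/sprint

31.0 points/sprint


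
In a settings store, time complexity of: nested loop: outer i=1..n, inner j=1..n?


Reasoning: n iterations times n iterations
Complexity: O(n^2)

O(n^2)


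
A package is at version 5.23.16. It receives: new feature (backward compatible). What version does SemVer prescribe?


Current: 5.23.16
Change category: 'new feature (backward compatible)' → minor bump
SemVer rule: minor bump → increment MINOR, reset PATCH to 0 (MAJOR unchanged)
New: 5.24.0

5.24.0


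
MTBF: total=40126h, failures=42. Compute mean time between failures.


Formula: MTBF = Total operating time / Number of failures
MTBF = 40126 / 42
MTBF = 955.38 hours

955.38 hours


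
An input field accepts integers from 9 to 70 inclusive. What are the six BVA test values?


Range: [9, 70]
Boundaries: just below min, min, min+1, max-1, max, just above max
Values: [8, 9, 10, 69, 70, 71]

[8, 9, 10, 69, 70, 71]


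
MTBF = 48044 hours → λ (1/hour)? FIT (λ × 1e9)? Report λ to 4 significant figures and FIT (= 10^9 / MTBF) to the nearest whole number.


Formula: λ = 1 / MTBF; FIT = λ × 1e9 = 1e9 / MTBF
λ = 1 / 48044 ≈ 2.081e-05 failures/hour
FIT = 1e9 / 48044 ≈ 20814 failures per 1e9 hours (nearest whole number)

λ = 2.081e-05 /h, FIT = 20814


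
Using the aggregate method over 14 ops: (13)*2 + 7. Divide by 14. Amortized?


Formula: Amortized cost = Total cost / Operations
Total cost = (13 * 2) + (1 * 7)
Total cost = 26 + 7 = 33
Amortized = 33 / 14 = 2.3571

2.3571


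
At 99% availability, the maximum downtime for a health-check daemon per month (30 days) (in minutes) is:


Formula: allowed downtime = period * (100 - SLA) / 100
Period (month (30 days)) = 43200 minutes
Unavailability fraction = (100 - 99.0) / 100
Allowed downtime = 43200 * (100 - 99.0) / 100
Allowed downtime = 432.0 minutes

432.0 minutes


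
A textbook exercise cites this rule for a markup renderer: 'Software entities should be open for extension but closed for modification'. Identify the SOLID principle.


This describes the Open/Closed Principle (OCP)

Open/Closed Principle (OCP)


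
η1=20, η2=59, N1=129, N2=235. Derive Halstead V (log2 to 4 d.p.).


Formula: V = N * log2(η), where N = N1 + N2 and η = η1 + η2
η = 20 + 59 = 79
N = 129 + 235 = 364
log2(79) ≈ 6.3038
V = 364 * 6.3038 = 2294.58

2294.58


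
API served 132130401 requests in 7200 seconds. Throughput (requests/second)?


Formula: throughput = requests / seconds
throughput = 132130401 / 7200
throughput = 18351.44 requests/second

18351.44 requests/second


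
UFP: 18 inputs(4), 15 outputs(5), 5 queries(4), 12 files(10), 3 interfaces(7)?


UFP = EI*4 + EO*5 + EQ*4 + ILF*10 + EIF*7
UFP = 18*4 + 15*5 + 5*4 + 12*10 + 3*7
UFP = 72 + 75 + 20 + 120 + 21
UFP = 308

308


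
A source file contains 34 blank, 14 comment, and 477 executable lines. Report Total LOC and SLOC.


Total LOC = blank + comment + code
Total LOC = 34 + 14 + 477 = 525
SLOC (source only) = code = 477

Total LOC: 525, SLOC: 477


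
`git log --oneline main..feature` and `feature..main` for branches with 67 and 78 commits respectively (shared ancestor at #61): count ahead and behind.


Common ancestor: commit #61
feature commits after divergence: 67 - 61 = 6
main commits after divergence: 78 - 61 = 17
feature is 6 commits ahead of main
main is 17 commits ahead of feature

feature ahead: 6, main ahead: 17


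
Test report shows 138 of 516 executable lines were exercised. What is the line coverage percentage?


Coverage = covered / total * 100
Coverage = 138 / 516 * 100
Coverage = 26.74%

26.74%


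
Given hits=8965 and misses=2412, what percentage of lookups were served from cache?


Formula: hit rate = hits / (hits + misses) * 100
hit rate = 8965 / (8965 + 2412) * 100
hit rate = 8965 / 11377 * 100
hit rate = 78.8%

78.8%


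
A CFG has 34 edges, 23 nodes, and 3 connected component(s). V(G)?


Formula: V(G) = E - N + 2P
V(G) = 34 - 23 + 2*3
V(G) = 11 + 6
V(G) = 17

17


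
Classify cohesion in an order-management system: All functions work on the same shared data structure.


Reasoning: Functions share data
Type: Communicational cohesion

Communicational cohesion


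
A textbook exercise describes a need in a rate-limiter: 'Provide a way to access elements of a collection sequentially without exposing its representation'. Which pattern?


This matches the Iterator pattern

Iterator


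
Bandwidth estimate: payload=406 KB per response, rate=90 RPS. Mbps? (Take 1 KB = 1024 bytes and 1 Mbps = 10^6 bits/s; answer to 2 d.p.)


Formula: Mbps = payload_bytes * RPS * 8 / 1e6
Payload per request = 406 KB = 406 * 1024 = 415744 bytes
Total bytes/sec = 415744 * 90 = 37416960
Total bits/sec = 37416960 * 8 = 299335680
Mbps = 299335680 / 1e6 = 299.34

299.34 Mbps


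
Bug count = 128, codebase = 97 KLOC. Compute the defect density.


Defect density = defects / KLOC
Defect density = 128 / 97
Defect density = 1.32 defects/KLOC

1.32 defects/KLOC


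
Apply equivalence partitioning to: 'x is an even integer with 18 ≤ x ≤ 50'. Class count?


Constraint: even integers in [18, 50]
Class 1: x < 18 — out-of-range invalid
Class 2: x in [18,50] but odd — wrong type invalid
Class 3: x in [18,50] and even — valid
Class 4: x > 50 — out-of-range invalid
Total equivalence classes: 4

4 equivalence classes


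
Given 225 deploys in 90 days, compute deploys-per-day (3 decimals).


Formula: deployments per day = releases / days
= 225 / 90
= 2.5 deploys/day
(equivalently, 17.5 deploys/week)

2.5 deploys/day


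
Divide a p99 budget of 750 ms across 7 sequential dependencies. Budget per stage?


Formula: per_stage = total_budget / stages
per_stage = 750 / 7
per_stage = 107.14 ms

107.14 ms


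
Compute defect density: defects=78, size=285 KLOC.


Defect density = defects / KLOC
Defect density = 78 / 285
Defect density = 0.274 defects/KLOC

0.274 defects/KLOC


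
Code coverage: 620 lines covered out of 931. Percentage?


Coverage = covered / total * 100
Coverage = 620 / 931 * 100
Coverage = 66.6%

66.6%


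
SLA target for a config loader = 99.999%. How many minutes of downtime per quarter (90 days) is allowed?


Formula: allowed downtime = period * (100 - SLA) / 100
Period (quarter (90 days)) = 129600 minutes
Unavailability fraction = (100 - 99.999) / 100
Allowed downtime = 129600 * (100 - 99.999) / 100
Allowed downtime = 1.296 minutes

1.296 minutes


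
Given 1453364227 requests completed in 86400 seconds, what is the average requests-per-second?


Formula: throughput = requests / seconds
throughput = 1453364227 / 86400
throughput = 16821.35 requests/second

16821.35 requests/second


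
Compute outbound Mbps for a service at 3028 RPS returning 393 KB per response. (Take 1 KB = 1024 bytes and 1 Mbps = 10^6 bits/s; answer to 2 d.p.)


Formula: Mbps = payload_bytes * RPS * 8 / 1e6
Payload per request = 393 KB = 393 * 1024 = 402432 bytes
Total bytes/sec = 402432 * 3028 = 1218564096
Total bits/sec = 1218564096 * 8 = 9748512768
Mbps = 9748512768 / 1e6 = 9748.51

9748.51 Mbps


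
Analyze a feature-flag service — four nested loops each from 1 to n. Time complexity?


Reasoning: four levels of nesting
Complexity: O(n^4)

O(n^4)


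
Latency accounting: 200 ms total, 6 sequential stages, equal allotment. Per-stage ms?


Formula: per_stage = total_budget / stages
per_stage = 200 / 6
per_stage = 33.33 ms

33.33 ms


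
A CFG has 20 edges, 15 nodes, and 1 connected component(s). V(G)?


Formula: V(G) = E - N + 2P
V(G) = 20 - 15 + 2*1
V(G) = 5 + 2
V(G) = 7

7


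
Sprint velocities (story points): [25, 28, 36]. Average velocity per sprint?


Formula: Avg velocity = Total points / Number of sprints
Points: [25, 28, 36]
Sum = 25 + 28 + 36 = 89
Avg velocity = 89 / 3 = 29.67 points/sprint

29.67 points/sprint


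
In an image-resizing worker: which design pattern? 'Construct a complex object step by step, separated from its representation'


This matches the Builder pattern

Builder


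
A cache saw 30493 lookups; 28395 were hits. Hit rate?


Formula: hit rate = hits / (hits + misses) * 100
hit rate = 28395 / (28395 + 2098) * 100
hit rate = 28395 / 30493 * 100
hit rate = 93.12%

93.12%


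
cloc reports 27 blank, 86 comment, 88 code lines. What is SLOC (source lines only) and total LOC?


Total LOC = blank + comment + code
Total LOC = 27 + 86 + 88 = 201
SLOC (source only) = code = 88

Total LOC: 201, SLOC: 88


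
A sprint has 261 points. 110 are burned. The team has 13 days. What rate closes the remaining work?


Formula: Required rate = Remaining points / Days left
Remaining = 261 - 110 = 151 points
Required rate = 151 / 13 = 11.62 points/day

11.62 points/day


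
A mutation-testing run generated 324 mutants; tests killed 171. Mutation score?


Mutation score = killed / total * 100
Mutation score = 171 / 324 * 100
Mutation score = 52.78%

52.78%


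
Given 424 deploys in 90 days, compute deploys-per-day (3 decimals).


Formula: deployments per day = releases / days
= 424 / 90
= 4.711 deploys/day
(equivalently, 32.98 deploys/week)

4.711 deploys/day


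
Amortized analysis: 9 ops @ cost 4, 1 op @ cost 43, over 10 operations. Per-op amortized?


Formula: Amortized cost = Total cost / Operations
Total cost = (9 * 4) + (1 * 43)
Total cost = 36 + 43 = 79
Amortized = 79 / 10 = 7.9

7.9


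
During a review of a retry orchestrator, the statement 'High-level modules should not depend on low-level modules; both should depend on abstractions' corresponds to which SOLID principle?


This describes the Dependency Inversion Principle (DIP)

Dependency Inversion Principle (DIP)


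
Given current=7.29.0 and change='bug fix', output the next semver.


Current: 7.29.0
Change category: 'bug fix' → patch bump
SemVer rule: patch bump → increment PATCH (MAJOR and MINOR unchanged)
New: 7.29.1

7.29.1


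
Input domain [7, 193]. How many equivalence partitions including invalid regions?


Valid range: [7, 193]
Class 1: x < 7 — invalid
Class 2: 7 ≤ x ≤ 193 — valid
Class 3: x > 193 — invalid
Total equivalence classes: 3

3 equivalence classes


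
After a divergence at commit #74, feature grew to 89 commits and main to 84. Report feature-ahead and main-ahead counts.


Common ancestor: commit #74
feature commits after divergence: 89 - 74 = 15
main commits after divergence: 84 - 74 = 10
feature is 15 commits ahead of main
main is 10 commits ahead of feature

feature ahead: 15, main ahead: 10


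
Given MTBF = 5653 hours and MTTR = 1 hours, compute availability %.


Availability = MTBF / (MTBF + MTTR)
Availability = 5653 / (5653 + 1)
Availability = 5653 / 5654
Availability = 99.9823%

99.9823%


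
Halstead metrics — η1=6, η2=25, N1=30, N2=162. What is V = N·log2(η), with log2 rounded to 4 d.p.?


Formula: V = N * log2(η), where N = N1 + N2 and η = η1 + η2
η = 6 + 25 = 31
N = 30 + 162 = 192
log2(31) ≈ 4.9542
V = 192 * 4.9542 = 951.21

951.21


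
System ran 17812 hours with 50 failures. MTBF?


Formula: MTBF = Total operating time / Number of failures
MTBF = 17812 / 50
MTBF = 356.24 hours

356.24 hours


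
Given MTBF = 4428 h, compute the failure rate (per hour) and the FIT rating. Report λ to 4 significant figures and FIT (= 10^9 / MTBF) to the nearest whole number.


Formula: λ = 1 / MTBF; FIT = λ × 1e9 = 1e9 / MTBF
λ = 1 / 4428 ≈ 2.258e-04 failures/hour
FIT = 1e9 / 4428 ≈ 225836 failures per 1e9 hours (nearest whole number)

λ = 2.258e-04 /h, FIT = 225836


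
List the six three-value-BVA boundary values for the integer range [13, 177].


Range: [13, 177]
Boundaries: just below min, min, min+1, max-1, max, just above max
Values: [12, 13, 14, 176, 177, 178]

[12, 13, 14, 176, 177, 178]


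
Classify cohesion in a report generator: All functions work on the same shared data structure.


Reasoning: Functions share data
Type: Communicational cohesion

Communicational cohesion


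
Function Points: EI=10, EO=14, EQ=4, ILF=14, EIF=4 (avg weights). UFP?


UFP = EI*4 + EO*5 + EQ*4 + ILF*10 + EIF*7
UFP = 10*4 + 14*5 + 4*4 + 14*10 + 4*7
UFP = 40 + 70 + 16 + 140 + 28
UFP = 294

294


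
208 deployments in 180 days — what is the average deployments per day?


Formula: deployments per day = releases / days
= 208 / 180
= 1.156 deploys/day
(equivalently, 8.09 deploys/week)

1.156 deploys/day


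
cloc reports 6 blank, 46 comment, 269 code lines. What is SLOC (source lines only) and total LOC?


Total LOC = blank + comment + code
Total LOC = 6 + 46 + 269 = 321
SLOC (source only) = code = 269

Total LOC: 321, SLOC: 269


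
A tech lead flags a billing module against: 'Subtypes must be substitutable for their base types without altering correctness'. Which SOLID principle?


This describes the Liskov Substitution Principle (LSP)

Liskov Substitution Principle (LSP)


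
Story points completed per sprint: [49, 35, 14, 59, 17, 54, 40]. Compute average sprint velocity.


Formula: Avg velocity = Total points / Number of sprints
Points: [49, 35, 14, 59, 17, 54, 40]
Sum = 49 + 35 + 14 + 59 + 17 + 54 + 40 = 268
Avg velocity = 268 / 7 = 38.29 points/sprint

38.29 points/sprint


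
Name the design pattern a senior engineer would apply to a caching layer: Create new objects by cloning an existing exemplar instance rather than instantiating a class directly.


This matches the Prototype pattern

Prototype


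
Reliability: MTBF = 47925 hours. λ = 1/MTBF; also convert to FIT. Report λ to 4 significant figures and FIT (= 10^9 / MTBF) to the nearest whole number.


Formula: λ = 1 / MTBF; FIT = λ × 1e9 = 1e9 / MTBF
λ = 1 / 47925 ≈ 2.087e-05 failures/hour
FIT = 1e9 / 47925 ≈ 20866 failures per 1e9 hours (nearest whole number)

λ = 2.087e-05 /h, FIT = 20866


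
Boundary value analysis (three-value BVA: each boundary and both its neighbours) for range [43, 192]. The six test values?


Range: [43, 192]
Boundaries: just below min, min, min+1, max-1, max, just above max
Values: [42, 43, 44, 191, 192, 193]

[42, 43, 44, 191, 192, 193]


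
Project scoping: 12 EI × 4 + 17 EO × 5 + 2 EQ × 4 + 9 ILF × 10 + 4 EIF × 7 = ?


UFP = EI*4 + EO*5 + EQ*4 + ILF*10 + EIF*7
UFP = 12*4 + 17*5 + 2*4 + 9*10 + 4*7
UFP = 48 + 85 + 8 + 90 + 28
UFP = 259

259


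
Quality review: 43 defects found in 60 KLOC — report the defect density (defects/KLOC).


Defect density = defects / KLOC
Defect density = 43 / 60
Defect density = 0.717 defects/KLOC

0.717 defects/KLOC


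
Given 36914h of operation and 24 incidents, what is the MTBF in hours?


Formula: MTBF = Total operating time / Number of failures
MTBF = 36914 / 24
MTBF = 1538.08 hours

1538.08 hours


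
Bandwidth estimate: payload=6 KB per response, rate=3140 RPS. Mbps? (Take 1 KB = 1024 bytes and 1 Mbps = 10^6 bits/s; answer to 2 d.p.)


Formula: Mbps = payload_bytes * RPS * 8 / 1e6
Payload per request = 6 KB = 6 * 1024 = 6144 bytes
Total bytes/sec = 6144 * 3140 = 19292160
Total bits/sec = 19292160 * 8 = 154337280
Mbps = 154337280 / 1e6 = 154.34

154.34 Mbps


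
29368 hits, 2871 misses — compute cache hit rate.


Formula: hit rate = hits / (hits + misses) * 100
hit rate = 29368 / (29368 + 2871) * 100
hit rate = 29368 / 32239 * 100
hit rate = 91.09%

91.09%


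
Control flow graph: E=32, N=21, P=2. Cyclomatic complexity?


Formula: V(G) = E - N + 2P
V(G) = 32 - 21 + 2*2
V(G) = 11 + 4
V(G) = 15

15


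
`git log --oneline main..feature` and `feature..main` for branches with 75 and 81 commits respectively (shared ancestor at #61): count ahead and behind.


Common ancestor: commit #61
feature commits after divergence: 75 - 61 = 14
main commits after divergence: 81 - 61 = 20
feature is 14 commits ahead of main
main is 20 commits ahead of feature

feature ahead: 14, main ahead: 20


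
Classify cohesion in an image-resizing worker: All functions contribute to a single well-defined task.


Reasoning: Best: single purpose
Type: Functional cohesion

Functional cohesion


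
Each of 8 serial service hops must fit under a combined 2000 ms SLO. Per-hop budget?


Formula: per_stage = total_budget / stages
per_stage = 2000 / 8
per_stage = 250.0 ms

250.0 ms


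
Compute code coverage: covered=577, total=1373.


Coverage = covered / total * 100
Coverage = 577 / 1373 * 100
Coverage = 42.02%

42.02%


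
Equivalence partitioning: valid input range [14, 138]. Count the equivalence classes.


Valid range: [14, 138]
Class 1: x < 14 — invalid
Class 2: 14 ≤ x ≤ 138 — valid
Class 3: x > 138 — invalid
Total equivalence classes: 3

3 equivalence classes


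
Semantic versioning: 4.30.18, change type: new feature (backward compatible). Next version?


Current: 4.30.18
Change category: 'new feature (backward compatible)' → minor bump
SemVer rule: minor bump → increment MINOR, reset PATCH to 0 (MAJOR unchanged)
New: 4.31.0

4.31.0


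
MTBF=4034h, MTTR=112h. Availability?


Availability = MTBF / (MTBF + MTTR)
Availability = 4034 / (4034 + 112)
Availability = 4034 / 4146
Availability = 97.2986%

97.2986%


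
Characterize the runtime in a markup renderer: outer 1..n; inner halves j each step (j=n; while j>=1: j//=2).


Reasoning: n times log n
Complexity: O(n log n)

O(n log n)


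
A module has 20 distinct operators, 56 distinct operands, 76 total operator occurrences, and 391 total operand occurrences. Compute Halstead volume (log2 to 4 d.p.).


Formula: V = N * log2(η), where N = N1 + N2 and η = η1 + η2
η = 20 + 56 = 76
N = 76 + 391 = 467
log2(76) ≈ 6.2479
V = 467 * 6.2479 = 2917.77

2917.77


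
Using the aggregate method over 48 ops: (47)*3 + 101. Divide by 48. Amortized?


Formula: Amortized cost = Total cost / Operations
Total cost = (47 * 3) + (1 * 101)
Total cost = 141 + 101 = 242
Amortized = 242 / 48 = 5.0417

5.0417


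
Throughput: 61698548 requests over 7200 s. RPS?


Formula: throughput = requests / seconds
throughput = 61698548 / 7200
throughput = 8569.24 requests/second

8569.24 requests/second


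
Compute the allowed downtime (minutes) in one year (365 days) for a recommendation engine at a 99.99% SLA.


Formula: allowed downtime = period * (100 - SLA) / 100
Period (year (365 days)) = 525600 minutes
Unavailability fraction = (100 - 99.99) / 100
Allowed downtime = 525600 * (100 - 99.99) / 100
Allowed downtime = 52.56 minutes

52.56 minutes


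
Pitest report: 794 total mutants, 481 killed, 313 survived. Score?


Mutation score = killed / total * 100
Mutation score = 481 / 794 * 100
Mutation score = 60.58%

60.58%


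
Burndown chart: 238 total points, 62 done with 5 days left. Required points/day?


Formula: Required rate = Remaining points / Days left
Remaining = 238 - 62 = 176 points
Required rate = 176 / 5 = 35.2 points/day

35.2 points/day


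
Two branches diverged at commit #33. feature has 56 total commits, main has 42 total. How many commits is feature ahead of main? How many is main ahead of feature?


Common ancestor: commit #33
feature commits after divergence: 56 - 33 = 23
main commits after divergence: 42 - 33 = 9
feature is 23 commits ahead of main
main is 9 commits ahead of feature

feature ahead: 23, main ahead: 9


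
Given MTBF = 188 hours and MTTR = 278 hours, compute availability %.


Availability = MTBF / (MTBF + MTTR)
Availability = 188 / (188 + 278)
Availability = 188 / 466
Availability = 40.3433%

40.3433%


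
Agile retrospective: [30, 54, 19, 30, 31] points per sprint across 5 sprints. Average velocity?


Formula: Avg velocity = Total points / Number of sprints
Points: [30, 54, 19, 30, 31]
Sum = 30 + 54 + 19 + 30 + 31 = 164
Avg velocity = 164 / 5 = 32.8 points/sprint

32.8 points/sprint


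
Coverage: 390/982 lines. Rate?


Coverage = covered / total * 100
Coverage = 390 / 982 * 100
Coverage = 39.71%

39.71%


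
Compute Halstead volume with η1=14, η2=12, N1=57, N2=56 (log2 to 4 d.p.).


Formula: V = N * log2(η), where N = N1 + N2 and η = η1 + η2
η = 14 + 12 = 26
N = 57 + 56 = 113
log2(26) ≈ 4.7004
V = 113 * 4.7004 = 531.15

531.15


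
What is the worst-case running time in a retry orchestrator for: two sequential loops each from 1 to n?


Reasoning: sequential dominates: O(n) + O(n) = O(n)
Complexity: O(n)

O(n)


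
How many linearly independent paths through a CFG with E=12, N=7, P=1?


Formula: V(G) = E - N + 2P
V(G) = 12 - 7 + 2*1
V(G) = 5 + 2
V(G) = 7

7


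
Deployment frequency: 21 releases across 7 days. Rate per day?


Formula: deployments per day = releases / days
= 21 / 7
= 3.0 deploys/day
(equivalently, 21.0 deploys/week)

3.0 deploys/day


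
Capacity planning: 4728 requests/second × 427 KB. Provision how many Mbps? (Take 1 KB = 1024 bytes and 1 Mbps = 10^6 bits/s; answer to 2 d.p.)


Formula: Mbps = payload_bytes * RPS * 8 / 1e6
Payload per request = 427 KB = 427 * 1024 = 437248 bytes
Total bytes/sec = 437248 * 4728 = 2067308544
Total bits/sec = 2067308544 * 8 = 16538468352
Mbps = 16538468352 / 1e6 = 16538.47

16538.47 Mbps


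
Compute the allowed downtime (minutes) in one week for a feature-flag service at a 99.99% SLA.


Formula: allowed downtime = period * (100 - SLA) / 100
Period (week) = 10080 minutes
Unavailability fraction = (100 - 99.99) / 100
Allowed downtime = 10080 * (100 - 99.99) / 100
Allowed downtime = 1.008 minutes

1.008 minutes


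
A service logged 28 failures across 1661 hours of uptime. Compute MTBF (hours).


Formula: MTBF = Total operating time / Number of failures
MTBF = 1661 / 28
MTBF = 59.32 hours

59.32 hours


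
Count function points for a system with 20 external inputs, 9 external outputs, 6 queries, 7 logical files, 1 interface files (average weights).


UFP = EI*4 + EO*5 + EQ*4 + ILF*10 + EIF*7
UFP = 20*4 + 9*5 + 6*4 + 7*10 + 1*7
UFP = 80 + 45 + 24 + 70 + 7
UFP = 226

226


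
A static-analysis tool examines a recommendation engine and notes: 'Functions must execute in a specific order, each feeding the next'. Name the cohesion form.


Reasoning: Output of one is input to next
Type: Sequential cohesion

Sequential cohesion


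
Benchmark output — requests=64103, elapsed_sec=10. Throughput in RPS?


Formula: throughput = requests / seconds
throughput = 64103 / 10
throughput = 6410.3 requests/second

6410.3 requests/second


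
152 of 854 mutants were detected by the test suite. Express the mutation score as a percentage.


Mutation score = killed / total * 100
Mutation score = 152 / 854 * 100
Mutation score = 17.8%

17.8%


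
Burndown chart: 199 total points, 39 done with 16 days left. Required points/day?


Formula: Required rate = Remaining points / Days left
Remaining = 199 - 39 = 160 points
Required rate = 160 / 16 = 10.0 points/day

10.0 points/day


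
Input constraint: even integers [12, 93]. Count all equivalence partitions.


Constraint: even integers in [12, 93]
Class 1: x < 12 — out-of-range invalid
Class 2: x in [12,93] but odd — wrong type invalid
Class 3: x in [12,93] and even — valid
Class 4: x > 93 — out-of-range invalid
Total equivalence classes: 4

4 equivalence classes


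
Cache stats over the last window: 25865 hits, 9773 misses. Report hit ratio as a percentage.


Formula: hit rate = hits / (hits + misses) * 100
hit rate = 25865 / (25865 + 9773) * 100
hit rate = 25865 / 35638 * 100
hit rate = 72.58%

72.58%


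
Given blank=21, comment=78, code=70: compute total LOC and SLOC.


Total LOC = blank + comment + code
Total LOC = 21 + 78 + 70 = 169
SLOC (source only) = code = 70

Total LOC: 169, SLOC: 70


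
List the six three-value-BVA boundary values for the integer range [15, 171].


Range: [15, 171]
Boundaries: just below min, min, min+1, max-1, max, just above max
Values: [14, 15, 16, 170, 171, 172]

[14, 15, 16, 170, 171, 172]


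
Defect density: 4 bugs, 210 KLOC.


Defect density = defects / KLOC
Defect density = 4 / 210
Defect density = 0.019 defects/KLOC

0.019 defects/KLOC


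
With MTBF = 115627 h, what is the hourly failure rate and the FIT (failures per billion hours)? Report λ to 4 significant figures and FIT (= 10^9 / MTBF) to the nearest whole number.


Formula: λ = 1 / MTBF; FIT = λ × 1e9 = 1e9 / MTBF
λ = 1 / 115627 ≈ 8.648e-06 failures/hour
FIT = 1e9 / 115627 ≈ 8648 failures per 1e9 hours (nearest whole number)

λ = 8.648e-06 /h, FIT = 8648


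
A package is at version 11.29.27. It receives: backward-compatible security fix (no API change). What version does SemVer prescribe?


Current: 11.29.27
Change category: 'backward-compatible security fix (no API change)' → patch bump
SemVer rule: patch bump → increment PATCH (MAJOR and MINOR unchanged)
New: 11.29.28

11.29.28


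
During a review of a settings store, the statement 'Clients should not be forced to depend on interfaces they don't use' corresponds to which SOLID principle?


This describes the Interface Segregation Principle (ISP)

Interface Segregation Principle (ISP)


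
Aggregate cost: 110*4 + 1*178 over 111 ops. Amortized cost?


Formula: Amortized cost = Total cost / Operations
Total cost = (110 * 4) + (1 * 178)
Total cost = 440 + 178 = 618
Amortized = 618 / 111 = 5.5676

5.5676


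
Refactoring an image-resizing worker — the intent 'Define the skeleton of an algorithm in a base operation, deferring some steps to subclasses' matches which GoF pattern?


This matches the Template Method pattern

Template Method
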